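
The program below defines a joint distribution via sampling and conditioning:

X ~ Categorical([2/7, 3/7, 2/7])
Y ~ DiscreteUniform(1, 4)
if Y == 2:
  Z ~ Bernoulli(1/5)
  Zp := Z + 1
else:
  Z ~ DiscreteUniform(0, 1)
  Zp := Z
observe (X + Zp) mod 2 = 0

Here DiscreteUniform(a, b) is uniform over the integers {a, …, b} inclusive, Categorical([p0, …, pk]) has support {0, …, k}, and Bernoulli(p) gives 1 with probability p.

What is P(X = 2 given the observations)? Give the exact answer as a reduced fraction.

P(X = 2 | obs) = 34/137

Enumerate traces; 12 have nonzero weight after conditioning:
  (X=0, Y=1, Z=0) weight 1/28
  (X=0, Y=2, Z=1) weight 1/70
  (X=0, Y=3, Z=0) weight 1/28
  (X=0, Y=4, Z=0) weight 1/28
  (X=1, Y=1, Z=1) weight 3/56
  (X=1, Y=2, Z=0) weight 3/35
  (X=1, Y=3, Z=1) weight 3/56
  (X=1, Y=4, Z=1) weight 3/56
  (X=2, Y=1, Z=0) weight 1/28
  … 3 more
Group by X:
  weight(X=0) = 17/140
  weight(X=1) = 69/280
  weight(X=2) = 17/140
Total weight = 17/140 + 69/280 + 17/140 = 137/280
P(X=0 | obs) = 17/140 / 137/280 = 34/137
P(X=1 | obs) = 69/280 / 137/280 = 69/137
P(X=2 | obs) = 17/140 / 137/280 = 34/137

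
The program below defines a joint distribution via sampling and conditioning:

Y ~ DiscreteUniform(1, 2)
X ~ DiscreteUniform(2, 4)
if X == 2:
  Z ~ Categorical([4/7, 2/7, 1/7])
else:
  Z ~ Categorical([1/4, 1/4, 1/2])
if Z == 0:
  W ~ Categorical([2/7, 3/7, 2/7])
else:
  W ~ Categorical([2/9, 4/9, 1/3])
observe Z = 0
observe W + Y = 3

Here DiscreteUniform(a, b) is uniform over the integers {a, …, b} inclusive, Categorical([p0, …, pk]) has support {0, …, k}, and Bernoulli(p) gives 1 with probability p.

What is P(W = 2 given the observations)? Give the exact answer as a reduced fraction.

Enumerate traces; 6 have nonzero weight after conditioning:
  (Y=1, X=2, Z=0, W=2) weight 4/147
  (Y=1, X=3, Z=0, W=2) weight 1/84
  (Y=1, X=4, Z=0, W=2) weight 1/84
  (Y=2, X=2, Z=0, W=1) weight 2/49
  (Y=2, X=3, Z=0, W=1) weight 1/56
  (Y=2, X=4, Z=0, W=1) weight 1/56
Group by W:
  weight(W=1) = 15/196
  weight(W=2) = 5/98
Total weight = 15/196 + 5/98 = 25/196
P(W=1 | obs) = 15/196 / 25/196 = 3/5
P(W=2 | obs) = 5/98 / 25/196 = 2/5

P(W = 2 | obs) = 2/5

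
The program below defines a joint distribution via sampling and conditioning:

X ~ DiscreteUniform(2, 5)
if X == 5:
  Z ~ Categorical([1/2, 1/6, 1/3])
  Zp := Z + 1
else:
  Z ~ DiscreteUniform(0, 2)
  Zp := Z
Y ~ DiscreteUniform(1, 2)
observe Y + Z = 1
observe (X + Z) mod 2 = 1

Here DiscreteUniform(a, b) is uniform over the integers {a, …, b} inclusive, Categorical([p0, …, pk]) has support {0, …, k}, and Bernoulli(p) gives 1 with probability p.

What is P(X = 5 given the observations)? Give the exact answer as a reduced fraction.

Enumerate traces; 2 have nonzero weight after conditioning:
  (X=3, Z=0, Y=1) weight 1/24
  (X=5, Z=0, Y=1) weight 1/16
Group by X:
  weight(X=3) = 1/24
  weight(X=5) = 1/16
Total weight = 1/24 + 1/16 = 5/48
P(X=3 | obs) = 1/24 / 5/48 = 2/5
P(X=5 | obs) = 1/16 / 5/48 = 3/5

P(X = 5 | obs) = 3/5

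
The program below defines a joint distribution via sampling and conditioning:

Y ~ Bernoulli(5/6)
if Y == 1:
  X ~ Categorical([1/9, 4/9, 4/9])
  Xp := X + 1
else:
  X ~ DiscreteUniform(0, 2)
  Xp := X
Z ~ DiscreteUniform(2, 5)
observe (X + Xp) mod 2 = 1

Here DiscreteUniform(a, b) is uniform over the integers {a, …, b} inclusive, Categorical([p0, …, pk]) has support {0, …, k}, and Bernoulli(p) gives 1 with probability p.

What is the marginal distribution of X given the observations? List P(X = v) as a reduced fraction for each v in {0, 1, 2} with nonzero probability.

P(X=0) = 1/9, P(X=1) = 4/9, P(X=2) = 4/9

Enumerate traces; 12 have nonzero weight after conditioning:
  (Y=1, X=0, Z=2) weight 5/216
  (Y=1, X=0, Z=3) weight 5/216
  (Y=1, X=0, Z=4) weight 5/216
  (Y=1, X=0, Z=5) weight 5/216
  (Y=1, X=1, Z=2) weight 5/54
  (Y=1, X=1, Z=3) weight 5/54
  (Y=1, X=1, Z=4) weight 5/54
  (Y=1, X=1, Z=5) weight 5/54
  (Y=1, X=2, Z=2) weight 5/54
  … 3 more
Group by X:
  weight(X=0) = 5/54
  weight(X=1) = 10/27
  weight(X=2) = 10/27
Total weight = 5/54 + 10/27 + 10/27 = 5/6
P(X=0 | obs) = 5/54 / 5/6 = 1/9
P(X=1 | obs) = 10/27 / 5/6 = 4/9
P(X=2 | obs) = 10/27 / 5/6 = 4/9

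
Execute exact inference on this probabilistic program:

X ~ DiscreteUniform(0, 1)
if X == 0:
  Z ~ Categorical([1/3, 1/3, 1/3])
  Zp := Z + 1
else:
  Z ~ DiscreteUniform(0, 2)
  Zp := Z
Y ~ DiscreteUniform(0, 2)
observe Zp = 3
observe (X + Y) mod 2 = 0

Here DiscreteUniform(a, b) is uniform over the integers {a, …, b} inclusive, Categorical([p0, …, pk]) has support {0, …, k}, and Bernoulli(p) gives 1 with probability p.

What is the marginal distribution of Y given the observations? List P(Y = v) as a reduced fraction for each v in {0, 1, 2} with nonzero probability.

Enumerate traces; 2 have nonzero weight after conditioning:
  (X=0, Z=2, Y=0) weight 1/18
  (X=0, Z=2, Y=2) weight 1/18
Group by Y:
  weight(Y=0) = 1/18
  weight(Y=2) = 1/18
Total weight = 1/18 + 1/18 = 1/9
P(Y=0 | obs) = 1/18 / 1/9 = 1/2
P(Y=2 | obs) = 1/18 / 1/9 = 1/2

P(Y=0) = 1/2, P(Y=2) = 1/2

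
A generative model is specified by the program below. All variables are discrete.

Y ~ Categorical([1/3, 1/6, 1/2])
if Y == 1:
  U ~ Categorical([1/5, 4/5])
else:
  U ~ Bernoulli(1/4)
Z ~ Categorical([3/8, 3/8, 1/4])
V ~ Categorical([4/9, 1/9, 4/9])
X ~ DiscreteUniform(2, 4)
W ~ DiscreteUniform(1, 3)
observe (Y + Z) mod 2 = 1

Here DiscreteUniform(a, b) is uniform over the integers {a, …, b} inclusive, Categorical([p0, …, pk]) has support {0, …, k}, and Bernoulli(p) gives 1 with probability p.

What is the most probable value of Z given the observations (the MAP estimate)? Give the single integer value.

argmax_v P(Z = v | obs) = 1

Enumerate traces; 216 have nonzero weight after conditioning:
  (Y=0, U=0, Z=1, V=0, X=2, W=1) weight 1/216
  (Y=0, U=0, Z=1, V=0, X=2, W=2) weight 1/216
  (Y=0, U=0, Z=1, V=0, X=2, W=3) weight 1/216
  (Y=0, U=0, Z=1, V=0, X=3, W=1) weight 1/216
  (Y=0, U=0, Z=1, V=0, X=3, W=2) weight 1/216
  (Y=0, U=0, Z=1, V=0, X=3, W=3) weight 1/216
  (Y=0, U=0, Z=1, V=0, X=4, W=1) weight 1/216
  (Y=0, U=0, Z=1, V=0, X=4, W=2) weight 1/216
  (Y=1, U=0, Z=0, V=0, X=2, W=1) weight 1/1620
  (Y=1, U=0, Z=2, V=0, X=2, W=1) weight 1/2430
  … 206 more
Group by Z:
  weight(Z=0) = 1/16
  weight(Z=1) = 5/16
  weight(Z=2) = 1/24
Total weight = 1/16 + 5/16 + 1/24 = 5/12
P(Z=0 | obs) = 1/16 / 5/12 = 3/20
P(Z=1 | obs) = 5/16 / 5/12 = 3/4
P(Z=2 | obs) = 1/24 / 5/12 = 1/10
argmax = 1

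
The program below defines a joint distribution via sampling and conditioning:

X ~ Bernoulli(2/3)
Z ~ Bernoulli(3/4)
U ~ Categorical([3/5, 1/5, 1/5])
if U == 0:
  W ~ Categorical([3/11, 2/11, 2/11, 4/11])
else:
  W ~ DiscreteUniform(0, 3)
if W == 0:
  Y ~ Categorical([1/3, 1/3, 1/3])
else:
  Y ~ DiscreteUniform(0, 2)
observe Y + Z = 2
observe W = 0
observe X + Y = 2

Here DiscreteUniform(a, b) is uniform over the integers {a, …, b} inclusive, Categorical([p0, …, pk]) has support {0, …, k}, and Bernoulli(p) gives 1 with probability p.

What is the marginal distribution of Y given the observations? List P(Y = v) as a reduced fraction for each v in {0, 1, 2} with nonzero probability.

Enumerate traces; 6 have nonzero weight after conditioning:
  (X=0, Z=0, U=0, W=0, Y=2) weight 1/220
  (X=0, Z=0, U=1, W=0, Y=2) weight 1/720
  (X=0, Z=0, U=2, W=0, Y=2) weight 1/720
  (X=1, Z=1, U=0, W=0, Y=1) weight 3/110
  (X=1, Z=1, U=1, W=0, Y=1) weight 1/120
  (X=1, Z=1, U=2, W=0, Y=1) weight 1/120
Group by Y:
  weight(Y=1) = 29/660
  weight(Y=2) = 29/3960
Total weight = 29/660 + 29/3960 = 203/3960
P(Y=1 | obs) = 29/660 / 203/3960 = 6/7
P(Y=2 | obs) = 29/3960 / 203/3960 = 1/7

P(Y=1) = 6/7, P(Y=2) = 1/7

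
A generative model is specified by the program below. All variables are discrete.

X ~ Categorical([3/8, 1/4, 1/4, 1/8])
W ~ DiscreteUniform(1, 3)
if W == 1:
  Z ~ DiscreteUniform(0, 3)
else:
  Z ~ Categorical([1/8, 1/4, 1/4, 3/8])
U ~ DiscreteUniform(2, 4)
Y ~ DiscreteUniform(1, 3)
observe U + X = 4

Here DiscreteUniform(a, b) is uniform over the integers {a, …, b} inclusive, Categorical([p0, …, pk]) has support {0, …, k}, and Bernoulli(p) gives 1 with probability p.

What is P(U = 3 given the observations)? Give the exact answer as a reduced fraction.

Enumerate traces; 108 have nonzero weight after conditioning:
  (X=0, W=1, Z=0, U=4, Y=1) weight 1/288
  (X=0, W=1, Z=0, U=4, Y=2) weight 1/288
  (X=0, W=1, Z=0, U=4, Y=3) weight 1/288
  (X=0, W=1, Z=1, U=4, Y=1) weight 1/288
  (X=0, W=1, Z=1, U=4, Y=2) weight 1/288
  (X=0, W=1, Z=1, U=4, Y=3) weight 1/288
  (X=0, W=1, Z=2, U=4, Y=1) weight 1/288
  (X=0, W=1, Z=2, U=4, Y=2) weight 1/288
  (X=1, W=1, Z=0, U=3, Y=1) weight 1/432
  (X=2, W=1, Z=0, U=2, Y=1) weight 1/432
  … 98 more
Group by U:
  weight(U=2) = 1/12
  weight(U=3) = 1/12
  weight(U=4) = 1/8
Total weight = 1/12 + 1/12 + 1/8 = 7/24
P(U=2 | obs) = 1/12 / 7/24 = 2/7
P(U=3 | obs) = 1/12 / 7/24 = 2/7
P(U=4 | obs) = 1/8 / 7/24 = 3/7

P(U = 3 | obs) = 2/7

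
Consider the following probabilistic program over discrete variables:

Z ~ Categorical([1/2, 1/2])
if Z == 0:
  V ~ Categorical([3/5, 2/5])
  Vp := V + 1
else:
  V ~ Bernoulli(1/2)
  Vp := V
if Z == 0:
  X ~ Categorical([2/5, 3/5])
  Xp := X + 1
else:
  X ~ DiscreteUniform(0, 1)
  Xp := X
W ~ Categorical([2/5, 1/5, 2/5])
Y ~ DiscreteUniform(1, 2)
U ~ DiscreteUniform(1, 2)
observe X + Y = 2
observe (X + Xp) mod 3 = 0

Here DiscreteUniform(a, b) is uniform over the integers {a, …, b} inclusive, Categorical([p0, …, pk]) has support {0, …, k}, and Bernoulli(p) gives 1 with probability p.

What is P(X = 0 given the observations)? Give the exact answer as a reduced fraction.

Enumerate traces; 24 have nonzero weight after conditioning:
  (Z=0, V=0, X=1, W=0, Y=1, U=1) weight 9/500
  (Z=0, V=0, X=1, W=0, Y=1, U=2) weight 9/500
  (Z=0, V=0, X=1, W=1, Y=1, U=1) weight 9/1000
  (Z=0, V=0, X=1, W=1, Y=1, U=2) weight 9/1000
  (Z=0, V=0, X=1, W=2, Y=1, U=1) weight 9/500
  (Z=0, V=0, X=1, W=2, Y=1, U=2) weight 9/500
  (Z=0, V=1, X=1, W=0, Y=1, U=1) weight 3/250
  (Z=0, V=1, X=1, W=0, Y=1, U=2) weight 3/250
  (Z=1, V=0, X=0, W=0, Y=2, U=1) weight 1/80
  … 15 more
Group by X:
  weight(X=0) = 1/8
  weight(X=1) = 3/20
Total weight = 1/8 + 3/20 = 11/40
P(X=0 | obs) = 1/8 / 11/40 = 5/11
P(X=1 | obs) = 3/20 / 11/40 = 6/11

P(X = 0 | obs) = 5/11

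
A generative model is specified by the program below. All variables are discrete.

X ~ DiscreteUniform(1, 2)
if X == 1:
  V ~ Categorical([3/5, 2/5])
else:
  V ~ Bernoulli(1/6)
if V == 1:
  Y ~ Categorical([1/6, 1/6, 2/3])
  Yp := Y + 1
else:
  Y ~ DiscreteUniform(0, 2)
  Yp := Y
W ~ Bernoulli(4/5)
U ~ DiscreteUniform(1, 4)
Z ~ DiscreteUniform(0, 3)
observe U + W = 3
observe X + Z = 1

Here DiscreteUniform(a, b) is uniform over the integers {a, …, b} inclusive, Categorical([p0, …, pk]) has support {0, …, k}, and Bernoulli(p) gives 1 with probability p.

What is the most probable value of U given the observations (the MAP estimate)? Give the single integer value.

argmax_v P(U = v | obs) = 2

Enumerate traces; 12 have nonzero weight after conditioning:
  (X=1, V=0, Y=0, W=0, U=3, Z=0) weight 1/800
  (X=1, V=0, Y=0, W=1, U=2, Z=0) weight 1/200
  (X=1, V=0, Y=1, W=0, U=3, Z=0) weight 1/800
  (X=1, V=0, Y=1, W=1, U=2, Z=0) weight 1/200
  (X=1, V=0, Y=2, W=0, U=3, Z=0) weight 1/800
  (X=1, V=0, Y=2, W=1, U=2, Z=0) weight 1/200
  (X=1, V=1, Y=0, W=0, U=3, Z=0) weight 1/2400
  (X=1, V=1, Y=0, W=1, U=2, Z=0) weight 1/600
  … 4 more
Group by U:
  weight(U=2) = 1/40
  weight(U=3) = 1/160
Total weight = 1/40 + 1/160 = 1/32
P(U=2 | obs) = 1/40 / 1/32 = 4/5
P(U=3 | obs) = 1/160 / 1/32 = 1/5
argmax = 2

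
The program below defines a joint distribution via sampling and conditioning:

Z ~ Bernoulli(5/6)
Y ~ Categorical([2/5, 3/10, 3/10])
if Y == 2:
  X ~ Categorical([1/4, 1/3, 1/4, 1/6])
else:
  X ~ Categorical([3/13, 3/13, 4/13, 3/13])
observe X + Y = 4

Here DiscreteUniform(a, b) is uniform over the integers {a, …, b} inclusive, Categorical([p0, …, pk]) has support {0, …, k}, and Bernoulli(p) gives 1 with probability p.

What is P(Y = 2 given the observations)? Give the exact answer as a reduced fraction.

Enumerate traces; 4 have nonzero weight after conditioning:
  (Z=0, Y=1, X=3) weight 3/260
  (Z=0, Y=2, X=2) weight 1/80
  (Z=1, Y=1, X=3) weight 3/52
  (Z=1, Y=2, X=2) weight 1/16
Group by Y:
  weight(Y=1) = 9/130
  weight(Y=2) = 3/40
Total weight = 9/130 + 3/40 = 15/104
P(Y=1 | obs) = 9/130 / 15/104 = 12/25
P(Y=2 | obs) = 3/40 / 15/104 = 13/25

P(Y = 2 | obs) = 13/25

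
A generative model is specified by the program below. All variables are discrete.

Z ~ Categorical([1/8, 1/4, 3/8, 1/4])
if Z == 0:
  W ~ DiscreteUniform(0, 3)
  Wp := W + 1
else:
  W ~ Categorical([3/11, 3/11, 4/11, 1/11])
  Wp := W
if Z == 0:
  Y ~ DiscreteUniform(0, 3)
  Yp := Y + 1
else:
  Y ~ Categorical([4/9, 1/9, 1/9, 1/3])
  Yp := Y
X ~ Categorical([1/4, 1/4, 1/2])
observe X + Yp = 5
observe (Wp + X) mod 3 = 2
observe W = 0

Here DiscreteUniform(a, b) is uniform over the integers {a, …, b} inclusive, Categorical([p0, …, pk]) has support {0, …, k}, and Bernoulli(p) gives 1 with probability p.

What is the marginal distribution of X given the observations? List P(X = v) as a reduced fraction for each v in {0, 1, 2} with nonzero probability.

Enumerate traces; 4 have nonzero weight after conditioning:
  (Z=0, W=0, Y=3, X=1) weight 1/512
  (Z=1, W=0, Y=3, X=2) weight 1/88
  (Z=2, W=0, Y=3, X=2) weight 3/176
  (Z=3, W=0, Y=3, X=2) weight 1/88
Group by X:
  weight(X=1) = 1/512
  weight(X=2) = 7/176
Total weight = 1/512 + 7/176 = 235/5632
P(X=1 | obs) = 1/512 / 235/5632 = 11/235
P(X=2 | obs) = 7/176 / 235/5632 = 224/235

P(X=1) = 11/235, P(X=2) = 224/235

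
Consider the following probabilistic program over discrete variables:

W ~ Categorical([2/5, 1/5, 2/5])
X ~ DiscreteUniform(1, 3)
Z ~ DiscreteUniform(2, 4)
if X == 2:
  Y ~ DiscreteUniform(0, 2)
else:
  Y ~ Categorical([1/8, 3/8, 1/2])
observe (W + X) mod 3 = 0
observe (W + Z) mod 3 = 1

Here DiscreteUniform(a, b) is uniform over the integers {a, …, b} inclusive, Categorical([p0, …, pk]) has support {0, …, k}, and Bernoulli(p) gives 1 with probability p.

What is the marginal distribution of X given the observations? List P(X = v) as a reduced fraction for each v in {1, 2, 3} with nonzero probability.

P(X=1) = 2/5, P(X=2) = 1/5, P(X=3) = 2/5

Enumerate traces; 9 have nonzero weight after conditioning:
  (W=0, X=3, Z=4, Y=0) weight 1/180
  (W=0, X=3, Z=4, Y=1) weight 1/60
  (W=0, X=3, Z=4, Y=2) weight 1/45
  (W=1, X=2, Z=3, Y=0) weight 1/135
  (W=1, X=2, Z=3, Y=1) weight 1/135
  (W=1, X=2, Z=3, Y=2) weight 1/135
  (W=2, X=1, Z=2, Y=0) weight 1/180
  (W=2, X=1, Z=2, Y=1) weight 1/60
  … 1 more
Group by X:
  weight(X=1) = 2/45
  weight(X=2) = 1/45
  weight(X=3) = 2/45
Total weight = 2/45 + 1/45 + 2/45 = 1/9
P(X=1 | obs) = 2/45 / 1/9 = 2/5
P(X=2 | obs) = 1/45 / 1/9 = 1/5
P(X=3 | obs) = 2/45 / 1/9 = 2/5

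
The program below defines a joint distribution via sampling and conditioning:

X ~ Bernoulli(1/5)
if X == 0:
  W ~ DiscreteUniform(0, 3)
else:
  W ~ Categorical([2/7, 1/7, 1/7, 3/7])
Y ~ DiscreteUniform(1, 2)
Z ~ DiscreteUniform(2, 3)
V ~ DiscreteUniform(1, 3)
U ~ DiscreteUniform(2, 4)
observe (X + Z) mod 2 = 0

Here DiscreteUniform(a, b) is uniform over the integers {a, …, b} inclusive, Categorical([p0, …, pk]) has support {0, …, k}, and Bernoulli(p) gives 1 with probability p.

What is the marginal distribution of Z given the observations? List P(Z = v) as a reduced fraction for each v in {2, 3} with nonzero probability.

P(Z=2) = 4/5, P(Z=3) = 1/5

Enumerate traces; 144 have nonzero weight after conditioning:
  (X=0, W=0, Y=1, Z=2, V=1, U=2) weight 1/180
  (X=0, W=0, Y=1, Z=2, V=1, U=3) weight 1/180
  (X=0, W=0, Y=1, Z=2, V=1, U=4) weight 1/180
  (X=0, W=0, Y=1, Z=2, V=2, U=2) weight 1/180
  (X=0, W=0, Y=1, Z=2, V=2, U=3) weight 1/180
  (X=0, W=0, Y=1, Z=2, V=2, U=4) weight 1/180
  (X=0, W=0, Y=1, Z=2, V=3, U=2) weight 1/180
  (X=0, W=0, Y=1, Z=2, V=3, U=3) weight 1/180
  (X=1, W=0, Y=1, Z=3, V=1, U=2) weight 1/630
  … 135 more
Group by Z:
  weight(Z=2) = 2/5
  weight(Z=3) = 1/10
Total weight = 2/5 + 1/10 = 1/2
P(Z=2 | obs) = 2/5 / 1/2 = 4/5
P(Z=3 | obs) = 1/10 / 1/2 = 1/5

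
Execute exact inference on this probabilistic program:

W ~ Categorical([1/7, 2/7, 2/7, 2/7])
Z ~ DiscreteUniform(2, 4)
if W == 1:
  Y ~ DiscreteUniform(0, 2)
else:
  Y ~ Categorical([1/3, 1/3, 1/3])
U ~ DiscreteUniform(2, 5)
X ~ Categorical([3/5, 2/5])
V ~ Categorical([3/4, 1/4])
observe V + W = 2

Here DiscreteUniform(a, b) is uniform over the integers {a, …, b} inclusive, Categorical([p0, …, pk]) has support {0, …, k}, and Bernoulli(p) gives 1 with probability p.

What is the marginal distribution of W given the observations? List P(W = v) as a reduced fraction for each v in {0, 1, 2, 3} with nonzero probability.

Enumerate traces; 144 have nonzero weight after conditioning:
  (W=1, Z=2, Y=0, U=2, X=0, V=1) weight 1/840
  (W=1, Z=2, Y=0, U=2, X=1, V=1) weight 1/1260
  (W=1, Z=2, Y=0, U=3, X=0, V=1) weight 1/840
  (W=1, Z=2, Y=0, U=3, X=1, V=1) weight 1/1260
  (W=1, Z=2, Y=0, U=4, X=0, V=1) weight 1/840
  (W=1, Z=2, Y=0, U=4, X=1, V=1) weight 1/1260
  (W=1, Z=2, Y=0, U=5, X=0, V=1) weight 1/840
  (W=1, Z=2, Y=0, U=5, X=1, V=1) weight 1/1260
  (W=2, Z=2, Y=0, U=2, X=0, V=0) weight 1/280
  … 135 more
Group by W:
  weight(W=1) = 1/14
  weight(W=2) = 3/14
Total weight = 1/14 + 3/14 = 2/7
P(W=1 | obs) = 1/14 / 2/7 = 1/4
P(W=2 | obs) = 3/14 / 2/7 = 3/4

P(W=1) = 1/4, P(W=2) = 3/4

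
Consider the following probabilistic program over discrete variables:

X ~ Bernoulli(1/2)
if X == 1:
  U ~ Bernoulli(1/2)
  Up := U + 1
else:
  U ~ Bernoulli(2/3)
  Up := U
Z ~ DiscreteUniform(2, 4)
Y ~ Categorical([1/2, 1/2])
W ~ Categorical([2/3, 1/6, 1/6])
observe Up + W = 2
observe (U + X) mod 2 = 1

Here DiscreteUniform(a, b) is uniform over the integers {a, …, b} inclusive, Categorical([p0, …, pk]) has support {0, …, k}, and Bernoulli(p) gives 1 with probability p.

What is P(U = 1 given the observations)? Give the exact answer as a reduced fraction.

Enumerate traces; 12 have nonzero weight after conditioning:
  (X=0, U=1, Z=2, Y=0, W=1) weight 1/108
  (X=0, U=1, Z=2, Y=1, W=1) weight 1/108
  (X=0, U=1, Z=3, Y=0, W=1) weight 1/108
  (X=0, U=1, Z=3, Y=1, W=1) weight 1/108
  (X=0, U=1, Z=4, Y=0, W=1) weight 1/108
  (X=0, U=1, Z=4, Y=1, W=1) weight 1/108
  (X=1, U=0, Z=2, Y=0, W=1) weight 1/144
  (X=1, U=0, Z=2, Y=1, W=1) weight 1/144
  … 4 more
Group by U:
  weight(U=0) = 1/24
  weight(U=1) = 1/18
Total weight = 1/24 + 1/18 = 7/72
P(U=0 | obs) = 1/24 / 7/72 = 3/7
P(U=1 | obs) = 1/18 / 7/72 = 4/7

P(U = 1 | obs) = 4/7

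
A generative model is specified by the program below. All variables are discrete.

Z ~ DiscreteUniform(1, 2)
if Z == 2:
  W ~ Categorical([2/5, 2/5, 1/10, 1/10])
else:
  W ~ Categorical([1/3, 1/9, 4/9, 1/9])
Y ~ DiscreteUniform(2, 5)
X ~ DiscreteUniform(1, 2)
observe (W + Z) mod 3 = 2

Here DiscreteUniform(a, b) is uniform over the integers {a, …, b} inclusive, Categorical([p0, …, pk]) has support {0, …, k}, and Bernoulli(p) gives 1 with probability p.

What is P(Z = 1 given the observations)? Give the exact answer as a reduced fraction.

Enumerate traces; 24 have nonzero weight after conditioning:
  (Z=1, W=1, Y=2, X=1) weight 1/144
  (Z=1, W=1, Y=2, X=2) weight 1/144
  (Z=1, W=1, Y=3, X=1) weight 1/144
  (Z=1, W=1, Y=3, X=2) weight 1/144
  (Z=1, W=1, Y=4, X=1) weight 1/144
  (Z=1, W=1, Y=4, X=2) weight 1/144
  (Z=1, W=1, Y=5, X=1) weight 1/144
  (Z=1, W=1, Y=5, X=2) weight 1/144
  (Z=2, W=0, Y=2, X=1) weight 1/40
  … 15 more
Group by Z:
  weight(Z=1) = 1/18
  weight(Z=2) = 1/4
Total weight = 1/18 + 1/4 = 11/36
P(Z=1 | obs) = 1/18 / 11/36 = 2/11
P(Z=2 | obs) = 1/4 / 11/36 = 9/11

P(Z = 1 | obs) = 2/11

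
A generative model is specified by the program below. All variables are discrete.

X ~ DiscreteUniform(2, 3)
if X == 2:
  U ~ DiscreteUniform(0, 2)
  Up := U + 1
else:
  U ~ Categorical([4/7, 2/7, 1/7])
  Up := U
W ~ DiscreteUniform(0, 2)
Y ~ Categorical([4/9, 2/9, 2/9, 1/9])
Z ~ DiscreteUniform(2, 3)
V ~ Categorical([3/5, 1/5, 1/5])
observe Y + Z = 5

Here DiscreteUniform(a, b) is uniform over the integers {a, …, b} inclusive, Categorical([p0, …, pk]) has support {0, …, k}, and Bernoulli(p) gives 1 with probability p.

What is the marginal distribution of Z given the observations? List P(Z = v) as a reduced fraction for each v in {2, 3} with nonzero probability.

Enumerate traces; 108 have nonzero weight after conditioning:
  (X=2, U=0, W=0, Y=2, Z=3, V=0) weight 1/270
  (X=2, U=0, W=0, Y=2, Z=3, V=1) weight 1/810
  (X=2, U=0, W=0, Y=2, Z=3, V=2) weight 1/810
  (X=2, U=0, W=0, Y=3, Z=2, V=0) weight 1/540
  (X=2, U=0, W=0, Y=3, Z=2, V=1) weight 1/1620
  (X=2, U=0, W=0, Y=3, Z=2, V=2) weight 1/1620
  (X=2, U=0, W=1, Y=2, Z=3, V=0) weight 1/270
  (X=2, U=0, W=1, Y=2, Z=3, V=1) weight 1/810
  … 100 more
Group by Z:
  weight(Z=2) = 1/18
  weight(Z=3) = 1/9
Total weight = 1/18 + 1/9 = 1/6
P(Z=2 | obs) = 1/18 / 1/6 = 1/3
P(Z=3 | obs) = 1/9 / 1/6 = 2/3

P(Z=2) = 1/3, P(Z=3) = 2/3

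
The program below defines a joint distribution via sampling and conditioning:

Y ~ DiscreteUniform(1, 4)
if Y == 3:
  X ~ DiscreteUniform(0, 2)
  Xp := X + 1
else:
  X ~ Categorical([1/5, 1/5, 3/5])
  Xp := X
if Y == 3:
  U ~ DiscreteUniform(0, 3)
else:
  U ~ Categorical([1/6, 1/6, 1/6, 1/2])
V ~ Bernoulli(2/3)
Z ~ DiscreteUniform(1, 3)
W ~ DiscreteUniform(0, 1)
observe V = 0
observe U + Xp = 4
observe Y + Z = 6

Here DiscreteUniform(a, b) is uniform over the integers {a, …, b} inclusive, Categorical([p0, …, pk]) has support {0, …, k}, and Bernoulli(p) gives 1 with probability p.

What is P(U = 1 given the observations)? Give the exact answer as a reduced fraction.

P(U = 1 | obs) = 5/27

Enumerate traces; 10 have nonzero weight after conditioning:
  (Y=3, X=0, U=3, V=0, Z=3, W=0) weight 1/864
  (Y=3, X=0, U=3, V=0, Z=3, W=1) weight 1/864
  (Y=3, X=1, U=2, V=0, Z=3, W=0) weight 1/864
  (Y=3, X=1, U=2, V=0, Z=3, W=1) weight 1/864
  (Y=3, X=2, U=1, V=0, Z=3, W=0) weight 1/864
  (Y=3, X=2, U=1, V=0, Z=3, W=1) weight 1/864
  (Y=4, X=1, U=3, V=0, Z=2, W=0) weight 1/720
  (Y=4, X=1, U=3, V=0, Z=2, W=1) weight 1/720
  … 2 more
Group by U:
  weight(U=1) = 1/432
  weight(U=2) = 11/2160
  weight(U=3) = 11/2160
Total weight = 1/432 + 11/2160 + 11/2160 = 1/80
P(U=1 | obs) = 1/432 / 1/80 = 5/27
P(U=2 | obs) = 11/2160 / 1/80 = 11/27
P(U=3 | obs) = 11/2160 / 1/80 = 11/27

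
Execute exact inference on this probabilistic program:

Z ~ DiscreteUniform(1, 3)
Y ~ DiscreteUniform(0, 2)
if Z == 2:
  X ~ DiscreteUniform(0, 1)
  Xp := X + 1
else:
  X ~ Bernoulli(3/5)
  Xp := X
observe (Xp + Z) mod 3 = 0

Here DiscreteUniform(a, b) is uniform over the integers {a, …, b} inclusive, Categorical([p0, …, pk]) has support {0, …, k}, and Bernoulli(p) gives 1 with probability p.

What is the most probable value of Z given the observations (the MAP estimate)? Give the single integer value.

Enumerate traces; 6 have nonzero weight after conditioning:
  (Z=2, Y=0, X=0) weight 1/18
  (Z=2, Y=1, X=0) weight 1/18
  (Z=2, Y=2, X=0) weight 1/18
  (Z=3, Y=0, X=0) weight 2/45
  (Z=3, Y=1, X=0) weight 2/45
  (Z=3, Y=2, X=0) weight 2/45
Group by Z:
  weight(Z=2) = 1/6
  weight(Z=3) = 2/15
Total weight = 1/6 + 2/15 = 3/10
P(Z=2 | obs) = 1/6 / 3/10 = 5/9
P(Z=3 | obs) = 2/15 / 3/10 = 4/9
argmax = 2

argmax_v P(Z = v | obs) = 2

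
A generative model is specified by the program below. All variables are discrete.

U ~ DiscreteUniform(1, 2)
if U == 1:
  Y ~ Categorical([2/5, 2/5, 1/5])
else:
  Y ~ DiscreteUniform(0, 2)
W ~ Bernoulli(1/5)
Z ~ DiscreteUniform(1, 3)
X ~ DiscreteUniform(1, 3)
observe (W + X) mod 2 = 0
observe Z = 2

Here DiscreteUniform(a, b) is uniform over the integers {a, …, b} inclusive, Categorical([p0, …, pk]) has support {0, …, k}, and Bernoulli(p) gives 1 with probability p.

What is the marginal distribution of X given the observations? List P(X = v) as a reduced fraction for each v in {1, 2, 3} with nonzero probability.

P(X=1) = 1/6, P(X=2) = 2/3, P(X=3) = 1/6

Enumerate traces; 18 have nonzero weight after conditioning:
  (U=1, Y=0, W=0, Z=2, X=2) weight 4/225
  (U=1, Y=0, W=1, Z=2, X=1) weight 1/225
  (U=1, Y=0, W=1, Z=2, X=3) weight 1/225
  (U=1, Y=1, W=0, Z=2, X=2) weight 4/225
  (U=1, Y=1, W=1, Z=2, X=1) weight 1/225
  (U=1, Y=1, W=1, Z=2, X=3) weight 1/225
  (U=1, Y=2, W=0, Z=2, X=2) weight 2/225
  (U=1, Y=2, W=1, Z=2, X=1) weight 1/450
  … 10 more
Group by X:
  weight(X=1) = 1/45
  weight(X=2) = 4/45
  weight(X=3) = 1/45
Total weight = 1/45 + 4/45 + 1/45 = 2/15
P(X=1 | obs) = 1/45 / 2/15 = 1/6
P(X=2 | obs) = 4/45 / 2/15 = 2/3
P(X=3 | obs) = 1/45 / 2/15 = 1/6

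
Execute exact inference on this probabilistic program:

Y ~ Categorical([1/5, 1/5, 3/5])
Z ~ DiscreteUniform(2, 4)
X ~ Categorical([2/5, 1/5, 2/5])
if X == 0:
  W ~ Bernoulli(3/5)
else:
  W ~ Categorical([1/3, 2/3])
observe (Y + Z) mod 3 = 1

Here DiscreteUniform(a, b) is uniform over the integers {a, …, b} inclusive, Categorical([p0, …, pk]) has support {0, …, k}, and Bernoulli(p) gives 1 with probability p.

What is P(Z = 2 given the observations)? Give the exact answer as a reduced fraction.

P(Z = 2 | obs) = 3/5

Enumerate traces; 18 have nonzero weight after conditioning:
  (Y=0, Z=4, X=0, W=0) weight 4/375
  (Y=0, Z=4, X=0, W=1) weight 2/125
  (Y=0, Z=4, X=1, W=0) weight 1/225
  (Y=0, Z=4, X=1, W=1) weight 2/225
  (Y=0, Z=4, X=2, W=0) weight 2/225
  (Y=0, Z=4, X=2, W=1) weight 4/225
  (Y=1, Z=3, X=0, W=0) weight 4/375
  (Y=1, Z=3, X=0, W=1) weight 2/125
  (Y=2, Z=2, X=0, W=0) weight 4/125
  … 9 more
Group by Z:
  weight(Z=2) = 1/5
  weight(Z=3) = 1/15
  weight(Z=4) = 1/15
Total weight = 1/5 + 1/15 + 1/15 = 1/3
P(Z=2 | obs) = 1/5 / 1/3 = 3/5
P(Z=3 | obs) = 1/15 / 1/3 = 1/5
P(Z=4 | obs) = 1/15 / 1/3 = 1/5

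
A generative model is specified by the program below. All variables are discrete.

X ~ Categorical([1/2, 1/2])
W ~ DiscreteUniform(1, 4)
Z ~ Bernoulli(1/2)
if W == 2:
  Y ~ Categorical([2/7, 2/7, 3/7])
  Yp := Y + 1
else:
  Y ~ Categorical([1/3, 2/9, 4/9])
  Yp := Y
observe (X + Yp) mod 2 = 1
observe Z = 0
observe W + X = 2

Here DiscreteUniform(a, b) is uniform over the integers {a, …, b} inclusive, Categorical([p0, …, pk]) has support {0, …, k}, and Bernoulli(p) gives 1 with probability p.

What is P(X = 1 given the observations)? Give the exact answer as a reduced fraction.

P(X = 1 | obs) = 49/94

Enumerate traces; 4 have nonzero weight after conditioning:
  (X=0, W=2, Z=0, Y=0) weight 1/56
  (X=0, W=2, Z=0, Y=2) weight 3/112
  (X=1, W=1, Z=0, Y=0) weight 1/48
  (X=1, W=1, Z=0, Y=2) weight 1/36
Group by X:
  weight(X=0) = 5/112
  weight(X=1) = 7/144
Total weight = 5/112 + 7/144 = 47/504
P(X=0 | obs) = 5/112 / 47/504 = 45/94
P(X=1 | obs) = 7/144 / 47/504 = 49/94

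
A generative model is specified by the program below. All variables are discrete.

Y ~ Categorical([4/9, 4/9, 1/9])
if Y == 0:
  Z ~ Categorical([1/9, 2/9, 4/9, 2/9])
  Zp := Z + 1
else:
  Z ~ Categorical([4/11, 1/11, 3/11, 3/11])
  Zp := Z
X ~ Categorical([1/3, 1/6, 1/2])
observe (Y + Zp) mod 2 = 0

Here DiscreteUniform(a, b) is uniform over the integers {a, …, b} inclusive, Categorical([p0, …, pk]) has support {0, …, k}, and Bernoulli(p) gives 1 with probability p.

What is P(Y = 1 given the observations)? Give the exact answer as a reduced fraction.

Enumerate traces; 18 have nonzero weight after conditioning:
  (Y=0, Z=1, X=0) weight 8/243
  (Y=0, Z=1, X=1) weight 4/243
  (Y=0, Z=1, X=2) weight 4/81
  (Y=0, Z=3, X=0) weight 8/243
  (Y=0, Z=3, X=1) weight 4/243
  (Y=0, Z=3, X=2) weight 4/81
  (Y=1, Z=1, X=0) weight 4/297
  (Y=1, Z=1, X=1) weight 2/297
  (Y=2, Z=0, X=0) weight 4/297
  … 9 more
Group by Y:
  weight(Y=0) = 16/81
  weight(Y=1) = 16/99
  weight(Y=2) = 7/99
Total weight = 16/81 + 16/99 + 7/99 = 383/891
P(Y=0 | obs) = 16/81 / 383/891 = 176/383
P(Y=1 | obs) = 16/99 / 383/891 = 144/383
P(Y=2 | obs) = 7/99 / 383/891 = 63/383

P(Y = 1 | obs) = 144/383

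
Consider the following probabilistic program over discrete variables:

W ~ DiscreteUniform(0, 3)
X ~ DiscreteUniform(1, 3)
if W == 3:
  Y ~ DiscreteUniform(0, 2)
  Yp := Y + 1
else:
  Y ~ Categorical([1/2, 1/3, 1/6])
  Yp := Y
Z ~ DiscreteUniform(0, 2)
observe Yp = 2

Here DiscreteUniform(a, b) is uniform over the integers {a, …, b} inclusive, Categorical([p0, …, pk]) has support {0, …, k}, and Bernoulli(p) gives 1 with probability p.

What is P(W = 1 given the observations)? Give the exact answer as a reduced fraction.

P(W = 1 | obs) = 1/5

Enumerate traces; 36 have nonzero weight after conditioning:
  (W=0, X=1, Y=2, Z=0) weight 1/216
  (W=0, X=1, Y=2, Z=1) weight 1/216
  (W=0, X=1, Y=2, Z=2) weight 1/216
  (W=0, X=2, Y=2, Z=0) weight 1/216
  (W=0, X=2, Y=2, Z=1) weight 1/216
  (W=0, X=2, Y=2, Z=2) weight 1/216
  (W=0, X=3, Y=2, Z=0) weight 1/216
  (W=0, X=3, Y=2, Z=1) weight 1/216
  (W=1, X=1, Y=2, Z=0) weight 1/216
  (W=2, X=1, Y=2, Z=0) weight 1/216
  … 26 more
Group by W:
  weight(W=0) = 1/24
  weight(W=1) = 1/24
  weight(W=2) = 1/24
  weight(W=3) = 1/12
Total weight = 1/24 + 1/24 + 1/24 + 1/12 = 5/24
P(W=0 | obs) = 1/24 / 5/24 = 1/5
P(W=1 | obs) = 1/24 / 5/24 = 1/5
P(W=2 | obs) = 1/24 / 5/24 = 1/5
P(W=3 | obs) = 1/12 / 5/24 = 2/5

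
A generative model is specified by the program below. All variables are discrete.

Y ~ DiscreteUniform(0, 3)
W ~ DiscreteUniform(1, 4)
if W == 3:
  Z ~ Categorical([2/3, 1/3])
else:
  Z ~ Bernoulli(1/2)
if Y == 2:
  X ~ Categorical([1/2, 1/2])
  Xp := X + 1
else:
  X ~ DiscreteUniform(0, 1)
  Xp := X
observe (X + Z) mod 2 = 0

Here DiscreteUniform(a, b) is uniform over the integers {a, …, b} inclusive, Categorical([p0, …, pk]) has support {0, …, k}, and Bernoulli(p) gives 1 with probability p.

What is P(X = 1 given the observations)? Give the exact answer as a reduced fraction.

Enumerate traces; 32 have nonzero weight after conditioning:
  (Y=0, W=1, Z=0, X=0) weight 1/64
  (Y=0, W=1, Z=1, X=1) weight 1/64
  (Y=0, W=2, Z=0, X=0) weight 1/64
  (Y=0, W=2, Z=1, X=1) weight 1/64
  (Y=0, W=3, Z=0, X=0) weight 1/48
  (Y=0, W=3, Z=1, X=1) weight 1/96
  (Y=0, W=4, Z=0, X=0) weight 1/64
  (Y=0, W=4, Z=1, X=1) weight 1/64
  … 24 more
Group by X:
  weight(X=0) = 13/48
  weight(X=1) = 11/48
Total weight = 13/48 + 11/48 = 1/2
P(X=0 | obs) = 13/48 / 1/2 = 13/24
P(X=1 | obs) = 11/48 / 1/2 = 11/24

P(X = 1 | obs) = 11/24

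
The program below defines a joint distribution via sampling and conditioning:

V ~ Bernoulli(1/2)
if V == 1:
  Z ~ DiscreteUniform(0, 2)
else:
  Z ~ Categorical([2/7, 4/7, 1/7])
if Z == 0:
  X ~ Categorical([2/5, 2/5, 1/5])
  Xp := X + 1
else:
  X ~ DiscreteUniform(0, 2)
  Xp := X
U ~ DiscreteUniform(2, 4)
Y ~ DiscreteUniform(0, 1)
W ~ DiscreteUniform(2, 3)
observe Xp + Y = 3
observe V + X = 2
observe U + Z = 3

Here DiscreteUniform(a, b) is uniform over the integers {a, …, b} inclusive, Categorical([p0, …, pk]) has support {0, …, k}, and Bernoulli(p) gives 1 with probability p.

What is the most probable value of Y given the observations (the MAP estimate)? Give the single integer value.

argmax_v P(Y = v | obs) = 1

Enumerate traces; 6 have nonzero weight after conditioning:
  (V=0, Z=0, X=2, U=3, Y=0, W=2) weight 1/420
  (V=0, Z=0, X=2, U=3, Y=0, W=3) weight 1/420
  (V=0, Z=1, X=2, U=2, Y=1, W=2) weight 1/126
  (V=0, Z=1, X=2, U=2, Y=1, W=3) weight 1/126
  (V=1, Z=0, X=1, U=3, Y=1, W=2) weight 1/180
  (V=1, Z=0, X=1, U=3, Y=1, W=3) weight 1/180
Group by Y:
  weight(Y=0) = 1/210
  weight(Y=1) = 17/630
Total weight = 1/210 + 17/630 = 2/63
P(Y=0 | obs) = 1/210 / 2/63 = 3/20
P(Y=1 | obs) = 17/630 / 2/63 = 17/20
argmax = 1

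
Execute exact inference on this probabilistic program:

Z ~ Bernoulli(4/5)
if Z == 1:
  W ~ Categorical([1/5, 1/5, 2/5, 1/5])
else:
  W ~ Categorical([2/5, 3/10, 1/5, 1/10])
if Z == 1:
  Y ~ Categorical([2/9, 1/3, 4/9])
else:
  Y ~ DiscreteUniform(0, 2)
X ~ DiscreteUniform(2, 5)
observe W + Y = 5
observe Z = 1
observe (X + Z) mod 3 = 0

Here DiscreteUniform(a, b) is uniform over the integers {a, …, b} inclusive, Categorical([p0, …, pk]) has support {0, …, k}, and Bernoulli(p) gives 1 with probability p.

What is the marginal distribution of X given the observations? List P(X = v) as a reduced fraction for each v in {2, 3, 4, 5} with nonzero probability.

P(X=2) = 1/2, P(X=5) = 1/2

Enumerate traces; 2 have nonzero weight after conditioning:
  (Z=1, W=3, Y=2, X=2) weight 4/225
  (Z=1, W=3, Y=2, X=5) weight 4/225
Group by X:
  weight(X=2) = 4/225
  weight(X=5) = 4/225
Total weight = 4/225 + 4/225 = 8/225
P(X=2 | obs) = 4/225 / 8/225 = 1/2
P(X=5 | obs) = 4/225 / 8/225 = 1/2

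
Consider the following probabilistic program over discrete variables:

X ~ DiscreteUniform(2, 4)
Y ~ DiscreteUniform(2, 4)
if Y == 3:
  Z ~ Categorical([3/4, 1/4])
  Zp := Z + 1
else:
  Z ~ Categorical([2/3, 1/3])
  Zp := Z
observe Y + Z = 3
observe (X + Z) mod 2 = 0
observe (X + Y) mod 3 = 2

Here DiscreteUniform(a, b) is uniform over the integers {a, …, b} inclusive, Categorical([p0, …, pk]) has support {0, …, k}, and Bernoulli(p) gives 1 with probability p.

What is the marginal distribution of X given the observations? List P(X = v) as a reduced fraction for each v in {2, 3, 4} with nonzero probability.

P(X=2) = 9/13, P(X=3) = 4/13

Enumerate traces; 2 have nonzero weight after conditioning:
  (X=2, Y=3, Z=0) weight 1/12
  (X=3, Y=2, Z=1) weight 1/27
Group by X:
  weight(X=2) = 1/12
  weight(X=3) = 1/27
Total weight = 1/12 + 1/27 = 13/108
P(X=2 | obs) = 1/12 / 13/108 = 9/13
P(X=3 | obs) = 1/27 / 13/108 = 4/13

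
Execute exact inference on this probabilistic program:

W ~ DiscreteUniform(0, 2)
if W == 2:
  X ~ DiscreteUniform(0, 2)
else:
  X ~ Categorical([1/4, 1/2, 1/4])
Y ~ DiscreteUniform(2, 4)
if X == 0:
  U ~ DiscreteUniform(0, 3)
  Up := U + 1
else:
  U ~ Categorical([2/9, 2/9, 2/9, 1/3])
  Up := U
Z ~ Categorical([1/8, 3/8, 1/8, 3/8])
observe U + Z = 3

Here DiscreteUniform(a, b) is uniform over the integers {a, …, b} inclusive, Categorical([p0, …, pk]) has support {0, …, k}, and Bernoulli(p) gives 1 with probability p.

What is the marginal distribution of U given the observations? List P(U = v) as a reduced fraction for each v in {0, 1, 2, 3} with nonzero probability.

Enumerate traces; 108 have nonzero weight after conditioning:
  (W=0, X=0, Y=2, U=0, Z=3) weight 1/384
  (W=0, X=0, Y=2, U=1, Z=2) weight 1/1152
  (W=0, X=0, Y=2, U=2, Z=1) weight 1/384
  (W=0, X=0, Y=2, U=3, Z=0) weight 1/1152
  (W=0, X=0, Y=3, U=0, Z=3) weight 1/384
  (W=0, X=0, Y=3, U=1, Z=2) weight 1/1152
  (W=0, X=0, Y=3, U=2, Z=1) weight 1/384
  (W=0, X=0, Y=3, U=3, Z=0) weight 1/1152
  … 100 more
Group by U:
  weight(U=0) = 149/1728
  weight(U=1) = 149/5184
  weight(U=2) = 149/1728
  weight(U=3) = 67/1728
Total weight = 149/1728 + 149/5184 + 149/1728 + 67/1728 = 311/1296
P(U=0 | obs) = 149/1728 / 311/1296 = 447/1244
P(U=1 | obs) = 149/5184 / 311/1296 = 149/1244
P(U=2 | obs) = 149/1728 / 311/1296 = 447/1244
P(U=3 | obs) = 67/1728 / 311/1296 = 201/1244

P(U=0) = 447/1244, P(U=1) = 149/1244, P(U=2) = 447/1244, P(U=3) = 201/1244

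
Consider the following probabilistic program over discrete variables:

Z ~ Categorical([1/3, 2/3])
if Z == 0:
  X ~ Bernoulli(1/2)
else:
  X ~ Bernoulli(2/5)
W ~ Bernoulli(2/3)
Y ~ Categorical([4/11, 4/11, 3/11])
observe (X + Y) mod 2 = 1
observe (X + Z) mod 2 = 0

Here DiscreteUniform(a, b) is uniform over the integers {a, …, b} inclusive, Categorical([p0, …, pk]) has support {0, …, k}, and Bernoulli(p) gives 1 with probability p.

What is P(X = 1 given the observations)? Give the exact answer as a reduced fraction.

Enumerate traces; 6 have nonzero weight after conditioning:
  (Z=0, X=0, W=0, Y=1) weight 2/99
  (Z=0, X=0, W=1, Y=1) weight 4/99
  (Z=1, X=1, W=0, Y=0) weight 16/495
  (Z=1, X=1, W=0, Y=2) weight 4/165
  (Z=1, X=1, W=1, Y=0) weight 32/495
  (Z=1, X=1, W=1, Y=2) weight 8/165
Group by X:
  weight(X=0) = 2/33
  weight(X=1) = 28/165
Total weight = 2/33 + 28/165 = 38/165
P(X=0 | obs) = 2/33 / 38/165 = 5/19
P(X=1 | obs) = 28/165 / 38/165 = 14/19

P(X = 1 | obs) = 14/19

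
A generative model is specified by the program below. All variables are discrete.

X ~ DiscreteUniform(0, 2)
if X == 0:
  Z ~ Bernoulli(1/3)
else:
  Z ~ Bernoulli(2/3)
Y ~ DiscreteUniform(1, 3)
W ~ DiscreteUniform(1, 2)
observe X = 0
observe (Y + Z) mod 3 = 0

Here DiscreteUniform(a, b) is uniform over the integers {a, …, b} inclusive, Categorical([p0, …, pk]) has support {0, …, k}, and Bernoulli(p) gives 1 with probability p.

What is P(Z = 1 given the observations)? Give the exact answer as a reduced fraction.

P(Z = 1 | obs) = 1/3

Enumerate traces; 4 have nonzero weight after conditioning:
  (X=0, Z=0, Y=3, W=1) weight 1/27
  (X=0, Z=0, Y=3, W=2) weight 1/27
  (X=0, Z=1, Y=2, W=1) weight 1/54
  (X=0, Z=1, Y=2, W=2) weight 1/54
Group by Z:
  weight(Z=0) = 2/27
  weight(Z=1) = 1/27
Total weight = 2/27 + 1/27 = 1/9
P(Z=0 | obs) = 2/27 / 1/9 = 2/3
P(Z=1 | obs) = 1/27 / 1/9 = 1/3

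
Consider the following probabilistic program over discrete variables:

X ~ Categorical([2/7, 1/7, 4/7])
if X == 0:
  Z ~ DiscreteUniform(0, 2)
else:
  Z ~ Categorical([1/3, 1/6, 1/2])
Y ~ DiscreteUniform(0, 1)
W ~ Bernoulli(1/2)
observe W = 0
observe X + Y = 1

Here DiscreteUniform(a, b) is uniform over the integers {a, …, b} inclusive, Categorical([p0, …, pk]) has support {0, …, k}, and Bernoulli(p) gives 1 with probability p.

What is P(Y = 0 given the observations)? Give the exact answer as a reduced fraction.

P(Y = 0 | obs) = 1/3

Enumerate traces; 6 have nonzero weight after conditioning:
  (X=0, Z=0, Y=1, W=0) weight 1/42
  (X=0, Z=1, Y=1, W=0) weight 1/42
  (X=0, Z=2, Y=1, W=0) weight 1/42
  (X=1, Z=0, Y=0, W=0) weight 1/84
  (X=1, Z=1, Y=0, W=0) weight 1/168
  (X=1, Z=2, Y=0, W=0) weight 1/56
Group by Y:
  weight(Y=0) = 1/28
  weight(Y=1) = 1/14
Total weight = 1/28 + 1/14 = 3/28
P(Y=0 | obs) = 1/28 / 3/28 = 1/3
P(Y=1 | obs) = 1/14 / 3/28 = 2/3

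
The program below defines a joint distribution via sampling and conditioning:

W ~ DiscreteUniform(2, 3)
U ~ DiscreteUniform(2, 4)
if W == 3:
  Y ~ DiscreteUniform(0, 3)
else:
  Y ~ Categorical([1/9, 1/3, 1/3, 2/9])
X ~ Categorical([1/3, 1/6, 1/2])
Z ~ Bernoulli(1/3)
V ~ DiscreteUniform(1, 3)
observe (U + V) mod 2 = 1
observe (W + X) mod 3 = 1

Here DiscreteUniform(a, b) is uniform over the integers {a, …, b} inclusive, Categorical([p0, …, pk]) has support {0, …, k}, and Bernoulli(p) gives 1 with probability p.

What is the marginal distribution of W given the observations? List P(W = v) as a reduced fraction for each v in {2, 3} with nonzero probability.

P(W=2) = 3/4, P(W=3) = 1/4

Enumerate traces; 80 have nonzero weight after conditioning:
  (W=2, U=2, Y=0, X=2, Z=0, V=1) weight 1/486
  (W=2, U=2, Y=0, X=2, Z=0, V=3) weight 1/486
  (W=2, U=2, Y=0, X=2, Z=1, V=1) weight 1/972
  (W=2, U=2, Y=0, X=2, Z=1, V=3) weight 1/972
  (W=2, U=2, Y=1, X=2, Z=0, V=1) weight 1/162
  (W=2, U=2, Y=1, X=2, Z=0, V=3) weight 1/162
  (W=2, U=2, Y=1, X=2, Z=1, V=1) weight 1/324
  (W=2, U=2, Y=1, X=2, Z=1, V=3) weight 1/324
  (W=3, U=2, Y=0, X=1, Z=0, V=1) weight 1/648
  … 71 more
Group by W:
  weight(W=2) = 5/36
  weight(W=3) = 5/108
Total weight = 5/36 + 5/108 = 5/27
P(W=2 | obs) = 5/36 / 5/27 = 3/4
P(W=3 | obs) = 5/108 / 5/27 = 1/4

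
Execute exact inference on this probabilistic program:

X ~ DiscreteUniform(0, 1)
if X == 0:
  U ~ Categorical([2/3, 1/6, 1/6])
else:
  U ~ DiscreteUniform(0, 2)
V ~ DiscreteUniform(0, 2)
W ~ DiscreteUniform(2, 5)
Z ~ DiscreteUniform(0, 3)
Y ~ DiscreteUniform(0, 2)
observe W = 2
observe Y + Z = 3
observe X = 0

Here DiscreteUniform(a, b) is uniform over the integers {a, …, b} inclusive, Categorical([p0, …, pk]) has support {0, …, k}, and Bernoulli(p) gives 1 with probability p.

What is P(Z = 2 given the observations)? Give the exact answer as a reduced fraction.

Enumerate traces; 27 have nonzero weight after conditioning:
  (X=0, U=0, V=0, W=2, Z=1, Y=2) weight 1/432
  (X=0, U=0, V=0, W=2, Z=2, Y=1) weight 1/432
  (X=0, U=0, V=0, W=2, Z=3, Y=0) weight 1/432
  (X=0, U=0, V=1, W=2, Z=1, Y=2) weight 1/432
  (X=0, U=0, V=1, W=2, Z=2, Y=1) weight 1/432
  (X=0, U=0, V=1, W=2, Z=3, Y=0) weight 1/432
  (X=0, U=0, V=2, W=2, Z=1, Y=2) weight 1/432
  (X=0, U=0, V=2, W=2, Z=2, Y=1) weight 1/432
  … 19 more
Group by Z:
  weight(Z=1) = 1/96
  weight(Z=2) = 1/96
  weight(Z=3) = 1/96
Total weight = 1/96 + 1/96 + 1/96 = 1/32
P(Z=1 | obs) = 1/96 / 1/32 = 1/3
P(Z=2 | obs) = 1/96 / 1/32 = 1/3
P(Z=3 | obs) = 1/96 / 1/32 = 1/3

P(Z = 2 | obs) = 1/3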